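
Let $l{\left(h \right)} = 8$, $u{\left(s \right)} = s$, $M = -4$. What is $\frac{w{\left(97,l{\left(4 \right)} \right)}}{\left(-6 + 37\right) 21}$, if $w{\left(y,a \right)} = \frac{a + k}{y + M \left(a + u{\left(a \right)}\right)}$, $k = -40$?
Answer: $- \frac{32}{21483} \approx -0.0014895$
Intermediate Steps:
$w{\left(y,a \right)} = \frac{-40 + a}{y - 8 a}$ ($w{\left(y,a \right)} = \frac{a - 40}{y - 4 \left(a + a\right)} = \frac{-40 + a}{y - 4 \cdot 2 a} = \frac{-40 + a}{y - 8 a}$)
$\frac{w{\left(97,l{\left(4 \right)} \right)}}{\left(-6 + 37\right) 21} = \frac{\frac{1}{\left(-1\right) 97 + 8 \cdot 8} \left(40 - 8\right)}{\left(-6 + 37\right) 21} = \frac{\frac{1}{-97 + 64} \left(40 - 8\right)}{31 \cdot 21} = \frac{\frac{1}{-33} \cdot 32}{651} = \left(- \frac{1}{33}\right) 32 \cdot \frac{1}{651} = \left(- \frac{32}{33}\right) \frac{1}{651} = - \frac{32}{21483}$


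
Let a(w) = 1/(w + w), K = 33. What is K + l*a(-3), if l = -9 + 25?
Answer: 91/3 ≈ 30.333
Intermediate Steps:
a(w) = 1/(2*w)
l = 16
K + l*a(-3) = 33 + 16*((1/2)/(-3)) = 33 + 16*((1/2)*(-1/3)) = 33 + 16*(-1/6) = 33 - 8/3 = 91/3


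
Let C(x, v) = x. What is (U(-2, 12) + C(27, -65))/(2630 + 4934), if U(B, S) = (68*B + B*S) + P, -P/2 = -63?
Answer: -7/7564 ≈ -0.00092544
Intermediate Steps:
P = 126 (P = -2*(-63) = 126)
U(B, S) = 126 + 68*B + B*S (U(B, S) = (68*B + B*S) + 126 = 126 + 68*B + B*S)
(U(-2, 12) + C(27, -65))/(2630 + 4934) = ((126 + 68*(-2) - 2*12) + 27)/(2630 + 4934) = ((126 - 136 - 24) + 27)/7564 = (-34 + 27)*(1/7564) = -7*1/7564 = -7/7564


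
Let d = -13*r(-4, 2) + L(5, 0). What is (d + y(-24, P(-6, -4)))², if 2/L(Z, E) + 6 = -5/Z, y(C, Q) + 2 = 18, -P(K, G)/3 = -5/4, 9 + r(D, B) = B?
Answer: 558009/49 ≈ 11388.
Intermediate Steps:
r(D, B) = -9 + B
P(K, G) = 15/4 (P(K, G) = -(-15)/4 = -3*(-5/4) = 15/4)
y(C, Q) = 16 (y(C, Q) = -2 + 18 = 16)
L(Z, E) = 2/(-6 - 5/Z)
d = 635/7 (d = -13*(-9 + 2) - 2*5/(5 + 6*5) = -13*(-7) - 2*5/(5 + 30) = 91 - 2*5/35 = 91 - 2*5*1/35 = 91 - 2/7 = 635/7 ≈ 90.714)
(d + y(-24, P(-6, -4)))² = (635/7 + 16)² = (747/7)² = 558009/49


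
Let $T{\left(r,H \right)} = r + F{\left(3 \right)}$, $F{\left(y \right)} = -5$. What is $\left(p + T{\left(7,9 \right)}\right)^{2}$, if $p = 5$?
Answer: $49$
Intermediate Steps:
$T{\left(r,H \right)} = -5 + r$ ($T{\left(r,H \right)} = r - 5 = -5 + r$)
$\left(p + T{\left(7,9 \right)}\right)^{2} = \left(5 + \left(-5 + 7\right)\right)^{2} = \left(5 + 2\right)^{2} = 7^{2} = 49$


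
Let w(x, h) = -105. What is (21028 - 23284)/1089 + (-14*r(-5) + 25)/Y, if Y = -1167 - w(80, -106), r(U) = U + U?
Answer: -31797/14278 ≈ -2.2270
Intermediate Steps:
r(U) = 2*U
Y = -1062 (Y = -1167 - 1*(-105) = -1167 + 105 = -1062)
(21028 - 23284)/1089 + (-14*r(-5) + 25)/Y = (21028 - 23284)/1089 + (-28*(-5) + 25)/(-1062) = -2256*1/1089 + (-14*(-10) + 25)*(-1/1062) = -752/363 + (140 + 25)*(-1/1062) = -752/363 + 165*(-1/1062) = -752/363 - 55/354 = -31797/14278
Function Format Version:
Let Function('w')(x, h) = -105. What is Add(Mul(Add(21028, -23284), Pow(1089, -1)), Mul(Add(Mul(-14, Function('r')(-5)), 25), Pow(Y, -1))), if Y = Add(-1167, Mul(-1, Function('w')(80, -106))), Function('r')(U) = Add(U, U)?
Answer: Rational(-31797, 14278) ≈ -2.2270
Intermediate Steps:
Function('r')(U) = Mul(2, U)
Y = -1062 (Y = Add(-1167, Mul(-1, -105)) = Add(-1167, 105) = -1062)
Add(Mul(Add(21028, -23284), Pow(1089, -1)), Mul(Add(Mul(-14, Function('r')(-5)), 25), Pow(Y, -1))) = Add(Mul(Add(21028, -23284), Pow(1089, -1)), Mul(Add(Mul(-14, Mul(2, -5)), 25), Pow(-1062, -1))) = Add(Mul(-2256, Rational(1, 1089)), Mul(Add(Mul(-14, -10), 25), Rational(-1, 1062))) = Add(Rational(-752, 363), Mul(Add(140, 25), Rational(-1, 1062))) = Add(Rational(-752, 363), Mul(165, Rational(-1, 1062))) = Add(Rational(-752, 363), Rational(-55, 354)) = Rational(-31797, 14278)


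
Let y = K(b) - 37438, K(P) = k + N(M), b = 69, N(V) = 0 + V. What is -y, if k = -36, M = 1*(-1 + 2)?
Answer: 37473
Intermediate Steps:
M = 1 (M = 1*1 = 1)
N(V) = V
K(P) = -35 (K(P) = -36 + 1 = -35)
y = -37473 (y = -35 - 37438 = -37473)
-y = -1*(-37473) = 37473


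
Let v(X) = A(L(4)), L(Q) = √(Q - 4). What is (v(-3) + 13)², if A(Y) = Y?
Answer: 169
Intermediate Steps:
L(Q) = √(-4 + Q)
v(X) = 0 (v(X) = √(-4 + 4) = √0 = 0)
(v(-3) + 13)² = (0 + 13)² = 13² = 169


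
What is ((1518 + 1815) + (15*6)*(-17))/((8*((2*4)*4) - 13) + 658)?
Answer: 1803/901 ≈ 2.0011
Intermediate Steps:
((1518 + 1815) + (15*6)*(-17))/((8*((2*4)*4) - 13) + 658) = (3333 + 90*(-17))/((8*(8*4) - 13) + 658) = (3333 - 1530)/((8*32 - 13) + 658) = 1803/((256 - 13) + 658) = 1803/(243 + 658) = 1803/901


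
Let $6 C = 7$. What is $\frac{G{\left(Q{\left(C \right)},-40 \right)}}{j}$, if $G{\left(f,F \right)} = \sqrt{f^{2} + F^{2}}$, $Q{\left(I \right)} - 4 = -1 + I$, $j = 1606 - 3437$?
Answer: $- \frac{5 \sqrt{2329}}{10986} \approx -0.021964$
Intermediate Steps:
$C = \frac{7}{6}$ ($C = \frac{1}{6} \cdot 7 = \frac{7}{6} \approx 1.1667$)
$j = -1831$
$Q{\left(I \right)} = 3 + I$ ($Q{\left(I \right)} = 4 + \left(-1 + I\right) = 3 + I$)
$G{\left(f,F \right)} = \sqrt{F^{2} + f^{2}}$
$\frac{G{\left(Q{\left(C \right)},-40 \right)}}{j} = \frac{\sqrt{\left(-40\right)^{2} + \left(3 + \frac{7}{6}\right)^{2}}}{-1831} = \sqrt{1600 + \left(\frac{25}{6}\right)^{2}} \left(- \frac{1}{1831}\right) = \sqrt{1600 + \frac{625}{36}} \left(- \frac{1}{1831}\right) = \sqrt{\frac{58225}{36}} \left(- \frac{1}{1831}\right) = \frac{5 \sqrt{2329}}{6} \left(- \frac{1}{1831}\right) = - \frac{5 \sqrt{2329}}{10986}$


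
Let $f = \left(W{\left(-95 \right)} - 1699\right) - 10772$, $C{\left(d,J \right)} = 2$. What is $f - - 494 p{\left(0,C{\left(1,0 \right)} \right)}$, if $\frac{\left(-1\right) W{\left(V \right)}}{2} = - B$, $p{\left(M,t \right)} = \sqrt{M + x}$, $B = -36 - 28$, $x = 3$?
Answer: $-12599 + 494 \sqrt{3} \approx -11743.0$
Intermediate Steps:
$B = -64$ ($B = -36 - 28 = -64$)
$p{\left(M,t \right)} = \sqrt{3 + M}$ ($p{\left(M,t \right)} = \sqrt{M + 3} = \sqrt{3 + M}$)
$W{\left(V \right)} = -128$ ($W{\left(V \right)} = - 2 \left(\left(-1\right) \left(-64\right)\right) = \left(-2\right) 64 = -128$)
$f = -12599$ ($f = \left(-128 - 1699\right) - 10772 = -1827 - 10772 = -12599$)
$f - - 494 p{\left(0,C{\left(1,0 \right)} \right)} = -12599 - - 494 \sqrt{3 + 0} = -12599 - - 494 \sqrt{3} = -12599 + 494 \sqrt{3}$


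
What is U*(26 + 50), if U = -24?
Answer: -1824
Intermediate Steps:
U*(26 + 50) = -24*(26 + 50) = -24*76 = -1824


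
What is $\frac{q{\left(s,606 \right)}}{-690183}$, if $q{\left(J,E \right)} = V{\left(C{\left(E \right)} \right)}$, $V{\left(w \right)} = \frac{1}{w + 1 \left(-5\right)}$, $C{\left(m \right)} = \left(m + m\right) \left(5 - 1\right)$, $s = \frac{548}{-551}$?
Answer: $- \frac{1}{3342556269} \approx -2.9917 \cdot 10^{-10}$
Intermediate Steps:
$s = - \frac{548}{551}$ ($s = 548 \left(- \frac{1}{551}\right) = - \frac{548}{551} \approx -0.99456$)
$C{\left(m \right)} = 8 m$ ($C{\left(m \right)} = 2 m 4 = 8 m$)
$V{\left(w \right)} = \frac{1}{-5 + w}$ ($V{\left(w \right)} = \frac{1}{w - 5} = \frac{1}{-5 + w}$)
$q{\left(J,E \right)} = \frac{1}{-5 + 8 E}$
$\frac{q{\left(s,606 \right)}}{-690183} = \frac{1}{\left(-5 + 8 \cdot 606\right) \left(-690183\right)} = \frac{1}{-5 + 4848} \left(- \frac{1}{690183}\right) = \frac{1}{4843} \left(- \frac{1}{690183}\right) = - \frac{1}{3342556269}$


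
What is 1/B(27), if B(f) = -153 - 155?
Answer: -1/308 ≈ -0.0032468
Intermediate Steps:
B(f) = -308
1/B(27) = 1/(-308) = -1/308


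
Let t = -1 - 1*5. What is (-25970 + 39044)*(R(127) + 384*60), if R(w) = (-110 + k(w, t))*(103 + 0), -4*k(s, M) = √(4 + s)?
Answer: 153096540 - 673311*√131/2 ≈ 1.4924e+8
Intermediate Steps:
t = -6 (t = -1 - 5 = -6)
k(s, M) = -√(4 + s)/4
R(w) = -11330 - 103*√(4 + w)/4 (R(w) = (-110 - √(4 + w)/4)*(103 + 0) = (-110 - √(4 + w)/4)*103 = -11330 - 103*√(4 + w)/4)
(-25970 + 39044)*(R(127) + 384*60) = (-25970 + 39044)*((-11330 - 103*√(4 + 127)/4) + 384*60) = 13074*((-11330 - 103*√131/4) + 23040) = 13074*(11710 - 103*√131/4) = 153096540 - 673311*√131/2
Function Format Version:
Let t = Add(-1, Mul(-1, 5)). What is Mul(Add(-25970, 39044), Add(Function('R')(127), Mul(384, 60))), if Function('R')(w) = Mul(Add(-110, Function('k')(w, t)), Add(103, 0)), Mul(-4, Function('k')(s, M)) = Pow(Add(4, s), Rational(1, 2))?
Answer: Add(153096540, Mul(Rational(-673311, 2), Pow(131, Rational(1, 2)))) ≈ 1.4924e+8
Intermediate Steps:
t = -6 (t = Add(-1, -5) = -6)
Function('k')(s, M) = Mul(Rational(-1, 4), Pow(Add(4, s), Rational(1, 2)))
Function('R')(w) = Add(-11330, Mul(Rational(-103, 4), Pow(Add(4, w), Rational(1, 2)))) (Function('R')(w) = Mul(Add(-110, Mul(Rational(-1, 4), Pow(Add(4, w), Rational(1, 2)))), Add(103, 0)) = Mul(Add(-110, Mul(Rational(-1, 4), Pow(Add(4, w), Rational(1, 2)))), 103) = Add(-11330, Mul(Rational(-103, 4), Pow(Add(4, w), Rational(1, 2)))))
Mul(Add(-25970, 39044), Add(Function('R')(127), Mul(384, 60))) = Mul(Add(-25970, 39044), Add(Add(-11330, Mul(Rational(-103, 4), Pow(Add(4, 127), Rational(1, 2)))), Mul(384, 60))) = Mul(13074, Add(Add(-11330, Mul(Rational(-103, 4), Pow(131, Rational(1, 2)))), 23040)) = Mul(13074, Add(11710, Mul(Rational(-103, 4), Pow(131, Rational(1, 2))))) = Add(153096540, Mul(Rational(-673311, 2), Pow(131, Rational(1, 2))))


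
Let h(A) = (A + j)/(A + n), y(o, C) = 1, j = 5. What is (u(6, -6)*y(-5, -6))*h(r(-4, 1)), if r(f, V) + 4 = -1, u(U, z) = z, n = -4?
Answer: 0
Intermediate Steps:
r(f, V) = -5 (r(f, V) = -4 - 1 = -5)
h(A) = (5 + A)/(-4 + A) (h(A) = (A + 5)/(A - 4) = (5 + A)/(-4 + A))
(u(6, -6)*y(-5, -6))*h(r(-4, 1)) = (-6*1)*((5 - 5)/(-4 - 5)) = -6*0/(-9) = -(-2)*0/3 = -6*0 = 0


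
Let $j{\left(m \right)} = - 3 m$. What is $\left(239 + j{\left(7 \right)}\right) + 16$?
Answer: $234$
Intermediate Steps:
$\left(239 + j{\left(7 \right)}\right) + 16 = \left(239 - 21\right) + 16 = 218 + 16 = 234$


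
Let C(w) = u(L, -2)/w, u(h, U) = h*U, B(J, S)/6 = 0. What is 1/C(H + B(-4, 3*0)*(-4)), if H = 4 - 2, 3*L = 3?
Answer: -1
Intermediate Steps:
B(J, S) = 0 (B(J, S) = 6*0 = 0)
L = 1 (L = (1/3)*3 = 1)
u(h, U) = U*h
H = 2
C(w) = -2/w (C(w) = (-2*1)/w = -2/w)
1/C(H + B(-4, 3*0)*(-4)) = 1/(-2/(2 + 0*(-4))) = 1/(-2/(2 + 0)) = 1/(-2/2) = 1/(-2*1/2) = 1/(-1) = -1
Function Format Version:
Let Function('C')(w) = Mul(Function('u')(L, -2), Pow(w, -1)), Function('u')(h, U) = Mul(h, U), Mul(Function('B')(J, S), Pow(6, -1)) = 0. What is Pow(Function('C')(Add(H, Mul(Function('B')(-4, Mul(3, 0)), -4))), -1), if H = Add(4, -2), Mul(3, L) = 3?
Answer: -1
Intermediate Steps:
Function('B')(J, S) = 0 (Function('B')(J, S) = Mul(6, 0) = 0)
L = 1 (L = Mul(Rational(1, 3), 3) = 1)
Function('u')(h, U) = Mul(U, h)
H = 2
Function('C')(w) = Mul(-2, Pow(w, -1)) (Function('C')(w) = Mul(Mul(-2, 1), Pow(w, -1)) = Mul(-2, Pow(w, -1)))
Pow(Function('C')(Add(H, Mul(Function('B')(-4, Mul(3, 0)), -4))), -1) = Pow(Mul(-2, Pow(Add(2, Mul(0, -4)), -1)), -1) = Pow(Mul(-2, Pow(Add(2, 0), -1)), -1) = Pow(Mul(-2, Pow(2, -1)), -1) = Pow(Mul(-2, Rational(1, 2)), -1) = Pow(-1, -1) = -1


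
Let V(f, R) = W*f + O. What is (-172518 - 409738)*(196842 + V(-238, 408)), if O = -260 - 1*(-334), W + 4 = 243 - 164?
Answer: -104262252896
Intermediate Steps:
W = 75 (W = -4 + (243 - 164) = -4 + 79 = 75)
O = 74 (O = -260 + 334 = 74)
V(f, R) = 74 + 75*f (V(f, R) = 75*f + 74 = 74 + 75*f)
(-172518 - 409738)*(196842 + V(-238, 408)) = (-172518 - 409738)*(196842 + (74 + 75*(-238))) = -582256*(196842 + (74 - 17850)) = -582256*(196842 - 17776) = -582256*179066 = -104262252896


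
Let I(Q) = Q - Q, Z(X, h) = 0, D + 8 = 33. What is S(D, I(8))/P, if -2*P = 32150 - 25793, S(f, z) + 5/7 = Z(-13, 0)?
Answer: 10/44499 ≈ 0.00022472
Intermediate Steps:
D = 25 (D = -8 + 33 = 25)
I(Q) = 0
S(f, z) = -5/7 (S(f, z) = -5/7 + 0 = -5/7)
P = -6357/2 (P = -(32150 - 25793)/2 = -½*6357 = -6357/2 ≈ -3178.5)
S(D, I(8))/P = -5/(7*(-6357/2)) = -5/7*(-2/6357) = 10/44499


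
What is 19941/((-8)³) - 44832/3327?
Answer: -29765897/567808 ≈ -52.422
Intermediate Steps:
19941/((-8)³) - 44832/3327 = 19941/(-512) - 44832*1/3327 = 19941*(-1/512) - 14944/1109 = -19941/512 - 14944/1109 = -29765897/567808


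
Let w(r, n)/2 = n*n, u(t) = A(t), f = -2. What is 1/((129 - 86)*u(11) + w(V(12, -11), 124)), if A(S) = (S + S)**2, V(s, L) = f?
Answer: 1/51564 ≈ 1.9393e-5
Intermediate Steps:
V(s, L) = -2
A(S) = 4*S**2 (A(S) = (2*S)**2 = 4*S**2)
u(t) = 4*t**2
w(r, n) = 2*n**2 (w(r, n) = 2*(n*n) = 2*n**2)
1/((129 - 86)*u(11) + w(V(12, -11), 124)) = 1/((129 - 86)*(4*11**2) + 2*124**2) = 1/(43*(4*121) + 2*15376) = 1/(43*484 + 30752) = 1/(20812 + 30752) = 1/51564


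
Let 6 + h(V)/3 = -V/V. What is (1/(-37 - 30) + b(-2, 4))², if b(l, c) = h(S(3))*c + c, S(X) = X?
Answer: 28740321/4489 ≈ 6402.4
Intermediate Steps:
h(V) = -21 (h(V) = -18 + 3*(-V/V) = -18 + 3*(-1*1) = -18 + 3*(-1) = -18 - 3 = -21)
b(l, c) = -20*c (b(l, c) = -21*c + c = -20*c)
(1/(-37 - 30) + b(-2, 4))² = (1/(-37 - 30) - 20*4)² = (1/(-67) - 80)² = (-1/67 - 80)² = (-5361/67)² = 28740321/4489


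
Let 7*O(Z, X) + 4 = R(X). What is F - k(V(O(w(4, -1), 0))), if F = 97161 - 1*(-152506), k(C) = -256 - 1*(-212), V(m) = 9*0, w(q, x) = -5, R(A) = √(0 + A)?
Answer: 249711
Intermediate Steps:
R(A) = √A
O(Z, X) = -4/7 + √X/7
V(m) = 0
k(C) = -44 (k(C) = -256 + 212 = -44)
F = 249667 (F = 97161 + 152506 = 249667)
F - k(V(O(w(4, -1), 0))) = 249667 - 1*(-44) = 249667 + 44 = 249711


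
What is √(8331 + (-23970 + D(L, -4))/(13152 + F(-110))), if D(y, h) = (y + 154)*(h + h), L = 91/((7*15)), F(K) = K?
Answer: √79690633479870/97815 ≈ 91.264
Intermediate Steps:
L = 13/15 (L = 91/105 = 91*(1/105) = 13/15 ≈ 0.86667)
D(y, h) = 2*h*(154 + y) (D(y, h) = (154 + y)*(2*h) = 2*h*(154 + y))
√(8331 + (-23970 + D(L, -4))/(13152 + F(-110))) = √(8331 + (-23970 + 2*(-4)*(154 + 13/15))/(13152 - 110)) = √(8331 + (-23970 + 2*(-4)*(2323/15))/13042) = √(8331 + (-23970 - 18584/15)*(1/13042)) = √(8331 - 378134/15*1/13042) = √(8331 - 189067/97815) = √(814707698/97815) = √79690633479870/97815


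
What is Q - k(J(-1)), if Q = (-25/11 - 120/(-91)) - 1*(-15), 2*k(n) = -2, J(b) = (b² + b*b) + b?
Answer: 15061/1001 ≈ 15.046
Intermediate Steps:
J(b) = b + 2*b² (J(b) = (b² + b²) + b = 2*b² + b = b + 2*b²)
k(n) = -1 (k(n) = (½)*(-2) = -1)
Q = 14060/1001 (Q = (-25*1/11 - 120*(-1/91)) + 15 = (-25/11 + 120/91) + 15 = -955/1001 + 15 = 14060/1001 ≈ 14.046)
Q - k(J(-1)) = 14060/1001 - 1*(-1) = 14060/1001 + 1 = 15061/1001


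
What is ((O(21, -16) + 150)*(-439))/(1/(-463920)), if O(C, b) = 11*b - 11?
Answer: -7535452560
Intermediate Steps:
O(C, b) = -11 + 11*b
((O(21, -16) + 150)*(-439))/(1/(-463920)) = (((-11 + 11*(-16)) + 150)*(-439))/(1/(-463920)) = (((-11 - 176) + 150)*(-439))/(-1/463920) = ((-187 + 150)*(-439))*(-463920) = -37*(-439)*(-463920) = 16243*(-463920) = -7535452560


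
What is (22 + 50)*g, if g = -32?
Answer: -2304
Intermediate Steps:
(22 + 50)*g = (22 + 50)*(-32) = 72*(-32) = -2304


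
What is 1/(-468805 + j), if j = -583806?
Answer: -1/1052611 ≈ -9.5002e-7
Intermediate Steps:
1/(-468805 + j) = 1/(-468805 - 583806) = 1/(-1052611) = -1/1052611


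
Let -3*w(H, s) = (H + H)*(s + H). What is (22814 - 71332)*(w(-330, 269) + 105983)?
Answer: -4490971634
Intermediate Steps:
w(H, s) = -2*H*(H + s)/3 (w(H, s) = -(H + H)*(s + H)/3 = -2*H*(H + s)/3)
(22814 - 71332)*(w(-330, 269) + 105983) = (22814 - 71332)*(-⅔*(-330)*(-330 + 269) + 105983) = -48518*(-⅔*(-330)*(-61) + 105983) = -48518*(-13420 + 105983) = -48518*92563 = -4490971634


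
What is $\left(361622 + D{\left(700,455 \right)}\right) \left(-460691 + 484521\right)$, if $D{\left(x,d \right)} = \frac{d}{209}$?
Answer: $\frac{1801058364990}{209} \approx 8.6175 \cdot 10^{9}$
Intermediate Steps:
$D{\left(x,d \right)} = \frac{d}{209}$ ($D{\left(x,d \right)} = d \frac{1}{209} = \frac{d}{209}$)
$\left(361622 + D{\left(700,455 \right)}\right) \left(-460691 + 484521\right) = \left(361622 + \frac{1}{209} \cdot 455\right) \left(-460691 + 484521\right) = \left(361622 + \frac{455}{209}\right) 23830 = \frac{75579453}{209} \cdot 23830 = \frac{1801058364990}{209}$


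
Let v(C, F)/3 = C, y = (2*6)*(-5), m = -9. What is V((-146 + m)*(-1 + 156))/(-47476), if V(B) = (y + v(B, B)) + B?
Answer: 24040/11869 ≈ 2.0254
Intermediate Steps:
y = -60 (y = 12*(-5) = -60)
v(C, F) = 3*C
V(B) = -60 + 4*B (V(B) = (-60 + 3*B) + B = -60 + 4*B)
V((-146 + m)*(-1 + 156))/(-47476) = (-60 + 4*((-146 - 9)*(-1 + 156)))/(-47476) = (-60 + 4*(-155*155))*(-1/47476) = (-60 + 4*(-24025))*(-1/47476) = (-60 - 96100)*(-1/47476) = -96160*(-1/47476) = 24040/11869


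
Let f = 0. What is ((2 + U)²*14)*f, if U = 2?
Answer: 0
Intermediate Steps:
((2 + U)²*14)*f = ((2 + 2)²*14)*0 = (4²*14)*0 = (16*14)*0 = 224*0 = 0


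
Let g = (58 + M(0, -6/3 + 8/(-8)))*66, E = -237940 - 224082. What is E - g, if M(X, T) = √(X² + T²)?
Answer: -466048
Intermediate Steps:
M(X, T) = √(T² + X²)
E = -462022
g = 4026 (g = (58 + √((-6/3 + 8/(-8))² + 0²))*66 = (58 + √((-6*⅓ + 8*(-⅛))² + 0))*66 = (58 + √((-2 - 1)² + 0))*66 = (58 + √((-3)² + 0))*66 = (58 + √(9 + 0))*66 = (58 + √9)*66 = (58 + 3)*66 = 61*66 = 4026)
E - g = -462022 - 1*4026 = -462022 - 4026 = -466048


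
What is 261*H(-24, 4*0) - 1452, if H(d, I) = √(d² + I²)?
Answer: 4812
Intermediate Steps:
H(d, I) = √(I² + d²)
261*H(-24, 4*0) - 1452 = 261*√((4*0)² + (-24)²) - 1452 = 261*√(0² + 576) - 1452 = 261*√(0 + 576) - 1452 = 261*√576 - 1452 = 261*24 - 1452 = 6264 - 1452 = 4812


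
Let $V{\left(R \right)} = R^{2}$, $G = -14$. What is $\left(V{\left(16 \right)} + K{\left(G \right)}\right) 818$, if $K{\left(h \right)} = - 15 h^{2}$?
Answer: $-2195512$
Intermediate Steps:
$\left(V{\left(16 \right)} + K{\left(G \right)}\right) 818 = \left(16^{2} - 15 \left(-14\right)^{2}\right) 818 = \left(256 - 2940\right) 818 = \left(-2684\right) 818 = -2195512$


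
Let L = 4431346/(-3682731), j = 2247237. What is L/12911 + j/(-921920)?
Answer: -106855125808297337/43835212406406720 ≈ -2.4377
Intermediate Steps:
L = -4431346/3682731 (L = 4431346*(-1/3682731) = -4431346/3682731 ≈ -1.2033)
L/12911 + j/(-921920) = -4431346/3682731/12911 + 2247237/(-921920) = -4431346/3682731*1/12911 + 2247237*(-1/921920) = -4431346/47547739941 - 2247237/921920 = -106855125808297337/43835212406406720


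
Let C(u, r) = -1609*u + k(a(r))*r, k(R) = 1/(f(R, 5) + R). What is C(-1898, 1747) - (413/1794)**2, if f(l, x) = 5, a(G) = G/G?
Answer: 9829660699265/3218436 ≈ 3.0542e+6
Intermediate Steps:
a(G) = 1
k(R) = 1/(5 + R)
C(u, r) = -1609*u + r/6 (C(u, r) = -1609*u + r/(5 + 1) = -1609*u + r/6)
C(-1898, 1747) - (413/1794)**2 = (-1609*(-1898) + (1/6)*1747) - (413/1794)**2 = (3053882 + 1747/6) - (413*(1/1794))**2 = 18325039/6 - (413/1794)**2 = 18325039/6 - 1*170569/3218436 = 18325039/6 - 170569/3218436 = 9829660699265/3218436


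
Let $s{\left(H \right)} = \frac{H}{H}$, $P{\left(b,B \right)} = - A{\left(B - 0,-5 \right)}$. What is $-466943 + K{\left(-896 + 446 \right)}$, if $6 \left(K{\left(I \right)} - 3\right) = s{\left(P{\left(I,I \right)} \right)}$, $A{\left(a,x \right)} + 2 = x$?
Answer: $- \frac{2801639}{6} \approx -4.6694 \cdot 10^{5}$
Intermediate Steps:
$A{\left(a,x \right)} = -2 + x$
$P{\left(b,B \right)} = 7$ ($P{\left(b,B \right)} = - (-2 - 5) = \left(-1\right) \left(-7\right) = 7$)
$s{\left(H \right)} = 1$
$K{\left(I \right)} = \frac{19}{6}$ ($K{\left(I \right)} = 3 + \frac{1}{6} \cdot 1 = 3 + \frac{1}{6} = \frac{19}{6}$)
$-466943 + K{\left(-896 + 446 \right)} = -466943 + \frac{19}{6} = - \frac{2801639}{6}$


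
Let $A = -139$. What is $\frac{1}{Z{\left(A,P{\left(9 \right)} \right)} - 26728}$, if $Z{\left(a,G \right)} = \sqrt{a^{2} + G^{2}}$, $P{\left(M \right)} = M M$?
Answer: $- \frac{13364}{357180051} - \frac{\sqrt{25882}}{714360102} \approx -3.7641 \cdot 10^{-5}$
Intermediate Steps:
$P{\left(M \right)} = M^{2}$
$Z{\left(a,G \right)} = \sqrt{G^{2} + a^{2}}$
$\frac{1}{Z{\left(A,P{\left(9 \right)} \right)} - 26728} = \frac{1}{\sqrt{\left(9^{2}\right)^{2} + \left(-139\right)^{2}} - 26728} = \frac{1}{\sqrt{81^{2} + 19321} - 26728} = \frac{1}{\sqrt{6561 + 19321} - 26728} = \frac{1}{\sqrt{25882} - 26728} = \frac{1}{-26728 + \sqrt{25882}}$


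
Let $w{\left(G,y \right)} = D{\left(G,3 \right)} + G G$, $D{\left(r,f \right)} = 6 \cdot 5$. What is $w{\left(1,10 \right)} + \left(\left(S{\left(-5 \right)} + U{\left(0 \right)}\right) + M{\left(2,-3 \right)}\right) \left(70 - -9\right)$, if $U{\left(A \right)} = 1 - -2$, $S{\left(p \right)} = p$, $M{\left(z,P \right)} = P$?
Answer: $-364$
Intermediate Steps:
$D{\left(r,f \right)} = 30$
$U{\left(A \right)} = 3$ ($U{\left(A \right)} = 1 + 2 = 3$)
$w{\left(G,y \right)} = 30 + G^{2}$ ($w{\left(G,y \right)} = 30 + G G = 30 + G^{2}$)
$w{\left(1,10 \right)} + \left(\left(S{\left(-5 \right)} + U{\left(0 \right)}\right) + M{\left(2,-3 \right)}\right) \left(70 - -9\right) = \left(30 + 1^{2}\right) + \left(\left(-5 + 3\right) - 3\right) \left(70 - -9\right) = \left(30 + 1\right) + \left(-2 - 3\right) \left(70 + 9\right) = 31 - 395 = -364$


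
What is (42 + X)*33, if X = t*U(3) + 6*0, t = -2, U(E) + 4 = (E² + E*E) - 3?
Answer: 660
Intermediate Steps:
U(E) = -7 + 2*E² (U(E) = -4 + ((E² + E*E) - 3) = -4 + ((E² + E²) - 3) = -4 + (2*E² - 3) = -4 + (-3 + 2*E²) = -7 + 2*E²)
X = -22 (X = -2*(-7 + 2*3²) + 6*0 = -2*(-7 + 2*9) + 0 = -2*(-7 + 18) + 0 = -2*11 + 0 = -22 + 0 = -22)
(42 + X)*33 = (42 - 22)*33 = 20*33 = 660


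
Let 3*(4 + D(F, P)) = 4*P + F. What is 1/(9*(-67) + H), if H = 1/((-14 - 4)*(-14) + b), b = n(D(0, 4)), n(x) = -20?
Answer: -232/139895 ≈ -0.0016584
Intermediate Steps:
D(F, P) = -4 + F/3 + 4*P/3 (D(F, P) = -4 + (4*P + F)/3 = -4 + (F + 4*P)/3 = -4 + (F/3 + 4*P/3) = -4 + F/3 + 4*P/3)
b = -20
H = 1/232 (H = 1/((-14 - 4)*(-14) - 20) = 1/(-18*(-14) - 20) = 1/(252 - 20) = 1/232 ≈ 0.0043103)
1/(9*(-67) + H) = 1/(9*(-67) + 1/232) = 1/(-603 + 1/232) = 1/(-139895/232) = -232/139895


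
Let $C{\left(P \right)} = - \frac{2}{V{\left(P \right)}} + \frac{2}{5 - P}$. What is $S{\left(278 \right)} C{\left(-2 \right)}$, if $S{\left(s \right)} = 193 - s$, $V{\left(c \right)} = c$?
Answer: $- \frac{765}{7} \approx -109.29$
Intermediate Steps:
$C{\left(P \right)} = - \frac{2}{P} + \frac{2}{5 - P}$
$S{\left(278 \right)} C{\left(-2 \right)} = \left(193 - 278\right) \frac{2 \left(5 - -4\right)}{\left(-2\right) \left(-5 - 2\right)} = \left(193 - 278\right) 2 \left(- \frac{1}{2}\right) \frac{1}{-7} \left(5 + 4\right) = - 85 \cdot 2 \left(- \frac{1}{2}\right) \left(- \frac{1}{7}\right) 9 = \left(-85\right) \frac{9}{7} = - \frac{765}{7}$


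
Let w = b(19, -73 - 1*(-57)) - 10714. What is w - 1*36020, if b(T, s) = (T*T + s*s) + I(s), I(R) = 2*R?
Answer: -46149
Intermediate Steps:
b(T, s) = T**2 + s**2 + 2*s (b(T, s) = (T*T + s*s) + 2*s = (T**2 + s**2) + 2*s = T**2 + s**2 + 2*s)
w = -10129 (w = (19**2 + (-73 - 1*(-57))**2 + 2*(-73 - 1*(-57))) - 10714 = (361 + (-73 + 57)**2 + 2*(-73 + 57)) - 10714 = (361 + (-16)**2 + 2*(-16)) - 10714 = (361 + 256 - 32) - 10714 = 585 - 10714 = -10129)
w - 1*36020 = -10129 - 1*36020 = -10129 - 36020 = -46149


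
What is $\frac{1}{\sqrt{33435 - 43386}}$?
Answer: $- \frac{i \sqrt{9951}}{9951} \approx - 0.010025 i$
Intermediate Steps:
$\frac{1}{\sqrt{33435 - 43386}} = \frac{1}{\sqrt{-9951}} = \frac{1}{i \sqrt{9951}} = - \frac{i \sqrt{9951}}{9951}$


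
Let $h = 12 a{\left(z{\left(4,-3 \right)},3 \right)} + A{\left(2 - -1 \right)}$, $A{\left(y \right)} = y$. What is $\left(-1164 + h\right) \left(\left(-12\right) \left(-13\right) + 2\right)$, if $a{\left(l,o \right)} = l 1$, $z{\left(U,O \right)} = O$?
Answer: $-189126$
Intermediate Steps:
$a{\left(l,o \right)} = l$
$h = -33$ ($h = 12 \left(-3\right) + \left(2 - -1\right) = -36 + \left(2 + 1\right) = -36 + 3 = -33$)
$\left(-1164 + h\right) \left(\left(-12\right) \left(-13\right) + 2\right) = \left(-1164 - 33\right) \left(\left(-12\right) \left(-13\right) + 2\right) = - 1197 \left(156 + 2\right) = \left(-1197\right) 158 = -189126$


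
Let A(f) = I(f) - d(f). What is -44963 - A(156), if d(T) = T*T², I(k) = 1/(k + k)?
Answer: 1170453335/312 ≈ 3.7515e+6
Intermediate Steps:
I(k) = 1/(2*k)
d(T) = T³
A(f) = 1/(2*f) - f³
-44963 - A(156) = -44963 - (½ - 1*156⁴)/156 = -44963 - (½ - 1*592240896)/156 = -44963 - (½ - 592240896)/156 = -44963 - (-1184481791)/(156*2) = -44963 - 1*(-1184481791/312) = -44963 + 1184481791/312 = 1170453335/312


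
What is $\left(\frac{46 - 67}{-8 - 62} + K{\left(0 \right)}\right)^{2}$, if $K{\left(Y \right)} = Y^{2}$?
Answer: $\frac{9}{100} \approx 0.09$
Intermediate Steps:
$\left(\frac{46 - 67}{-8 - 62} + K{\left(0 \right)}\right)^{2} = \left(\frac{46 - 67}{-8 - 62} + 0^{2}\right)^{2} = \left(- \frac{21}{-70} + 0\right)^{2} = \left(\left(-21\right) \left(- \frac{1}{70}\right) + 0\right)^{2} = \left(\frac{3}{10} + 0\right)^{2} = \left(\frac{3}{10}\right)^{2} = \frac{9}{100}$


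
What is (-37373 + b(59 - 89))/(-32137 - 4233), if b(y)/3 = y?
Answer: 37463/36370 ≈ 1.0301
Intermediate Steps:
b(y) = 3*y
(-37373 + b(59 - 89))/(-32137 - 4233) = (-37373 + 3*(59 - 89))/(-32137 - 4233) = (-37373 + 3*(-30))/(-36370) = (-37373 - 90)*(-1/36370) = -37463*(-1/36370) = 37463/36370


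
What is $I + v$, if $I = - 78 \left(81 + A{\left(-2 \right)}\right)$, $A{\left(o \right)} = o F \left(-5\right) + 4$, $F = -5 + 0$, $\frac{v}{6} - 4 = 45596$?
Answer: $270870$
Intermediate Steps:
$v = 273600$ ($v = 24 + 6 \cdot 45596 = 24 + 273576 = 273600$)
$F = -5$
$A{\left(o \right)} = 4 + 25 o$ ($A{\left(o \right)} = o \left(\left(-5\right) \left(-5\right)\right) + 4 = o 25 + 4 = 25 o + 4 = 4 + 25 o$)
$I = -2730$ ($I = - 78 \left(81 + \left(4 + 25 \left(-2\right)\right)\right) = - 78 \left(81 + \left(4 - 50\right)\right) = - 78 \left(81 - 46\right) = \left(-78\right) 35 = -2730$)
$I + v = -2730 + 273600 = 270870$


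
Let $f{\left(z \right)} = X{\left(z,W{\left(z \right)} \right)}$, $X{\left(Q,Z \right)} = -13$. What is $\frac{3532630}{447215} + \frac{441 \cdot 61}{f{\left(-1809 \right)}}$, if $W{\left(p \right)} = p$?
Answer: $- \frac{2396921305}{1162759} \approx -2061.4$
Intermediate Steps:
$f{\left(z \right)} = -13$
$\frac{3532630}{447215} + \frac{441 \cdot 61}{f{\left(-1809 \right)}} = \frac{3532630}{447215} + \frac{441 \cdot 61}{-13} = 3532630 \cdot \frac{1}{447215} + 26901 \left(- \frac{1}{13}\right) = \frac{706526}{89443} - \frac{26901}{13} = - \frac{2396921305}{1162759}$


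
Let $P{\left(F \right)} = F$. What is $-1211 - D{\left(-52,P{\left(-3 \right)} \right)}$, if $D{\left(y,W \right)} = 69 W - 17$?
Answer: $-987$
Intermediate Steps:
$D{\left(y,W \right)} = -17 + 69 W$
$-1211 - D{\left(-52,P{\left(-3 \right)} \right)} = -1211 - \left(-17 + 69 \left(-3\right)\right) = -1211 - \left(-17 - 207\right) = -1211 - -224 = -1211 + 224 = -987$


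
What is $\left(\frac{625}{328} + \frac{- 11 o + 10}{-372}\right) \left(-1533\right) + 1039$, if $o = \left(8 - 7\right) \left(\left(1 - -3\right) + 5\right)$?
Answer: $- \frac{22866601}{10168} \approx -2248.9$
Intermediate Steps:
$o = 9$ ($o = 1 \left(\left(1 + 3\right) + 5\right) = 1 \left(4 + 5\right) = 1 \cdot 9 = 9$)
$\left(\frac{625}{328} + \frac{- 11 o + 10}{-372}\right) \left(-1533\right) + 1039 = \left(\frac{625}{328} + \frac{\left(-11\right) 9 + 10}{-372}\right) \left(-1533\right) + 1039 = \left(625 \cdot \frac{1}{328} + \left(-99 + 10\right) \left(- \frac{1}{372}\right)\right) \left(-1533\right) + 1039 = \left(\frac{625}{328} - - \frac{89}{372}\right) \left(-1533\right) + 1039 = \left(\frac{625}{328} + \frac{89}{372}\right) \left(-1533\right) + 1039 = \frac{65423}{30504} \left(-1533\right) + 1039 = - \frac{33431153}{10168} + 1039 = - \frac{22866601}{10168}$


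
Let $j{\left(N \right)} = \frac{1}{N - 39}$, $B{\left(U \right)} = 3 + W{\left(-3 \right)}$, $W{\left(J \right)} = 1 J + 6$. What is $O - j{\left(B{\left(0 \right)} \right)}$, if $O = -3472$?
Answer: $- \frac{114575}{33} \approx -3472.0$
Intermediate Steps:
$W{\left(J \right)} = 6 + J$ ($W{\left(J \right)} = J + 6 = 6 + J$)
$B{\left(U \right)} = 6$ ($B{\left(U \right)} = 3 + \left(6 - 3\right) = 3 + 3 = 6$)
$j{\left(N \right)} = \frac{1}{-39 + N}$
$O - j{\left(B{\left(0 \right)} \right)} = -3472 - \frac{1}{-39 + 6} = -3472 - \frac{1}{-33} = -3472 - - \frac{1}{33} = -3472 + \frac{1}{33} = - \frac{114575}{33}$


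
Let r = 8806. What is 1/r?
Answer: 1/8806 ≈ 0.00011356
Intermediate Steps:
1/r = 1/8806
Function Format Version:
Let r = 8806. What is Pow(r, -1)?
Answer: Rational(1, 8806) ≈ 0.00011356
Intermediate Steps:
Pow(r, -1) = Pow(8806, -1) = Rational(1, 8806)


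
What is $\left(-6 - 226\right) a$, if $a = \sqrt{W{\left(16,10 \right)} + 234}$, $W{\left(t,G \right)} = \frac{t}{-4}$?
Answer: $- 232 \sqrt{230} \approx -3518.5$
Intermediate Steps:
$W{\left(t,G \right)} = - \frac{t}{4}$ ($W{\left(t,G \right)} = t \left(- \frac{1}{4}\right) = - \frac{t}{4}$)
$a = \sqrt{230}$ ($a = \sqrt{\left(- \frac{1}{4}\right) 16 + 234} = \sqrt{-4 + 234} = \sqrt{230} \approx 15.166$)
$\left(-6 - 226\right) a = \left(-6 - 226\right) \sqrt{230} = - 232 \sqrt{230}$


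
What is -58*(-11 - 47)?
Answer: 3364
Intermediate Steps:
-58*(-11 - 47) = -58*(-58) = 3364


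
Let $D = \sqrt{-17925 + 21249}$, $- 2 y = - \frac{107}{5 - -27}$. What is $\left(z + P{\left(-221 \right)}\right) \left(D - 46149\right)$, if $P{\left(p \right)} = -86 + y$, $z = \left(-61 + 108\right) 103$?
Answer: $- \frac{14049001623}{64} + \frac{304427 \sqrt{831}}{32} \approx -2.1924 \cdot 10^{8}$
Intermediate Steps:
$z = 4841$ ($z = 47 \cdot 103 = 4841$)
$y = \frac{107}{64}$ ($y = - \frac{\left(-107\right) \frac{1}{5 - -27}}{2} = - \frac{\left(-107\right) \frac{1}{5 + 27}}{2} = - \frac{\left(-107\right) \frac{1}{32}}{2} = \left(- \frac{1}{2}\right) \left(- \frac{107}{32}\right) = \frac{107}{64} \approx 1.6719$)
$P{\left(p \right)} = - \frac{5397}{64}$ ($P{\left(p \right)} = -86 + \frac{107}{64} = - \frac{5397}{64}$)
$D = 2 \sqrt{831}$ ($D = \sqrt{3324} = 2 \sqrt{831} \approx 57.654$)
$\left(z + P{\left(-221 \right)}\right) \left(D - 46149\right) = \left(4841 - \frac{5397}{64}\right) \left(2 \sqrt{831} - 46149\right) = \frac{304427 \left(-46149 + 2 \sqrt{831}\right)}{64} = - \frac{14049001623}{64} + \frac{304427 \sqrt{831}}{32}$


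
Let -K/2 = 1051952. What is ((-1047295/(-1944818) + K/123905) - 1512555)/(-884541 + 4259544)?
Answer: -121496128435331149/271094499548924290 ≈ -0.44817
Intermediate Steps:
K = -2103904 (K = -2*1051952 = -2103904)
((-1047295/(-1944818) + K/123905) - 1512555)/(-884541 + 4259544) = ((-1047295/(-1944818) - 2103904/123905) - 1512555)/(-884541 + 4259544) = ((-1047295*(-1/1944818) - 2103904*1/123905) - 1512555)/3375003 = ((1047295/1944818 - 2103904/123905) - 1512555)*(1/3375003) = (-3961945282497/240972674290 - 1512555)*(1/3375003) = -364488385305993447/240972674290*1/3375003 = -121496128435331149/271094499548924290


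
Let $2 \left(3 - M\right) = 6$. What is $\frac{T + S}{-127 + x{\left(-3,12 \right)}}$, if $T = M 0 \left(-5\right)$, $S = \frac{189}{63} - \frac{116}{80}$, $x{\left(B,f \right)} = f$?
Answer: $- \frac{31}{2300} \approx -0.013478$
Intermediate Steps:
$S = \frac{31}{20}$ ($S = 189 \cdot \frac{1}{63} - \frac{29}{20} = 3 - \frac{29}{20} = \frac{31}{20} \approx 1.55$)
$M = 0$ ($M = 3 - 3 = 0$)
$T = 0$ ($T = 0 \cdot 0 \left(-5\right) = 0 \left(-5\right) = 0$)
$\frac{T + S}{-127 + x{\left(-3,12 \right)}} = \frac{0 + \frac{31}{20}}{-127 + 12} = \frac{31}{20 \left(-115\right)} = \frac{31}{20} \left(- \frac{1}{115}\right) = - \frac{31}{2300}$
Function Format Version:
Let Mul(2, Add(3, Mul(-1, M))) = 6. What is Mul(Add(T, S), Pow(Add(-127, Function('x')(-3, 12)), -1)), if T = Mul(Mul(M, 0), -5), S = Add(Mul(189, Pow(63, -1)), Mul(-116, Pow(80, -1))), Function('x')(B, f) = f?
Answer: Rational(-31, 2300) ≈ -0.013478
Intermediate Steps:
S = Rational(31, 20) (S = Add(Mul(189, Rational(1, 63)), Mul(-116, Rational(1, 80))) = Add(3, Rational(-29, 20)) = Rational(31, 20) ≈ 1.5500)
M = 0 (M = Add(3, Mul(Rational(-1, 2), 6)) = Add(3, -3) = 0)
T = 0 (T = Mul(Mul(0, 0), -5) = Mul(0, -5) = 0)
Mul(Add(T, S), Pow(Add(-127, Function('x')(-3, 12)), -1)) = Mul(Add(0, Rational(31, 20)), Pow(Add(-127, 12), -1)) = Mul(Rational(31, 20), Pow(-115, -1)) = Mul(Rational(31, 20), Rational(-1, 115)) = Rational(-31, 2300)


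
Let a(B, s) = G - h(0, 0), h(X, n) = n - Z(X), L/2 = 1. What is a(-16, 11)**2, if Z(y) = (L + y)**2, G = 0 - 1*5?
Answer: 1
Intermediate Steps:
L = 2 (L = 2*1 = 2)
G = -5 (G = 0 - 5 = -5)
Z(y) = (2 + y)**2
h(X, n) = n - (2 + X)**2
a(B, s) = -1 (a(B, s) = -5 - (0 - (2 + 0)**2) = -5 - (0 - 1*2**2) = -5 - (0 - 1*4) = -5 - (0 - 4) = -5 - 1*(-4) = -5 + 4 = -1)
a(-16, 11)**2 = (-1)**2 = 1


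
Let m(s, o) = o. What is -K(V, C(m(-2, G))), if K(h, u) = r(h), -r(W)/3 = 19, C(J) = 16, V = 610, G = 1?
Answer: 57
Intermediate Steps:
r(W) = -57 (r(W) = -3*19 = -57)
K(h, u) = -57
-K(V, C(m(-2, G))) = -1*(-57) = 57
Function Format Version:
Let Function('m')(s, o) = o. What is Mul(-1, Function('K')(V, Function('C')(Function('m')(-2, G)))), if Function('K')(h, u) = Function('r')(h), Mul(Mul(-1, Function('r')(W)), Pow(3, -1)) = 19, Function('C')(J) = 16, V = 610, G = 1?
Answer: 57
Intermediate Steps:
Function('r')(W) = -57 (Function('r')(W) = Mul(-3, 19) = -57)
Function('K')(h, u) = -57
Mul(-1, Function('K')(V, Function('C')(Function('m')(-2, G)))) = Mul(-1, -57) = 57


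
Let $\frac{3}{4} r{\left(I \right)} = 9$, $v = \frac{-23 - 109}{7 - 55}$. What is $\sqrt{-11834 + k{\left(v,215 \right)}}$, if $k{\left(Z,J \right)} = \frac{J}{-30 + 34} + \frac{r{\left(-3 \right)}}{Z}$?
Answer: $\frac{3 i \sqrt{633281}}{22} \approx 108.52 i$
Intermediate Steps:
$v = \frac{11}{4}$ ($v = - \frac{132}{-48} = \left(-132\right) \left(- \frac{1}{48}\right) = \frac{11}{4} \approx 2.75$)
$r{\left(I \right)} = 12$ ($r{\left(I \right)} = \frac{4}{3} \cdot 9 = 12$)
$k{\left(Z,J \right)} = \frac{12}{Z} + \frac{J}{4}$ ($k{\left(Z,J \right)} = \frac{J}{-30 + 34} + \frac{12}{Z} = \frac{J}{4} + \frac{12}{Z} = \frac{12}{Z} + \frac{J}{4}$)
$\sqrt{-11834 + k{\left(v,215 \right)}} = \sqrt{-11834 + \left(\frac{12}{\frac{11}{4}} + \frac{1}{4} \cdot 215\right)} = \sqrt{-11834 + \left(12 \cdot \frac{4}{11} + \frac{215}{4}\right)} = \sqrt{-11834 + \left(\frac{48}{11} + \frac{215}{4}\right)} = \sqrt{-11834 + \frac{2557}{44}} = \sqrt{- \frac{518139}{44}} = \frac{3 i \sqrt{633281}}{22}$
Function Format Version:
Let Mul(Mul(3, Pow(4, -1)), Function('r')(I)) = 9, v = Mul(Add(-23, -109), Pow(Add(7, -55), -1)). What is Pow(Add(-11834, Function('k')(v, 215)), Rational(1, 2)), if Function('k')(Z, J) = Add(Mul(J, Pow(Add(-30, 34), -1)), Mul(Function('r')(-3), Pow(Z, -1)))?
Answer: Mul(Rational(3, 22), I, Pow(633281, Rational(1, 2))) ≈ Mul(108.52, I)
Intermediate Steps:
v = Rational(11, 4) (v = Mul(-132, Pow(-48, -1)) = Mul(-132, Rational(-1, 48)) = Rational(11, 4) ≈ 2.7500)
Function('r')(I) = 12 (Function('r')(I) = Mul(Rational(4, 3), 9) = 12)
Function('k')(Z, J) = Add(Mul(12, Pow(Z, -1)), Mul(Rational(1, 4), J)) (Function('k')(Z, J) = Add(Mul(J, Pow(Add(-30, 34), -1)), Mul(12, Pow(Z, -1))) = Add(Mul(J, Pow(4, -1)), Mul(12, Pow(Z, -1))) = Add(Mul(J, Rational(1, 4)), Mul(12, Pow(Z, -1))) = Add(Mul(Rational(1, 4), J), Mul(12, Pow(Z, -1))) = Add(Mul(12, Pow(Z, -1)), Mul(Rational(1, 4), J)))
Pow(Add(-11834, Function('k')(v, 215)), Rational(1, 2)) = Pow(Add(-11834, Add(Mul(12, Pow(Rational(11, 4), -1)), Mul(Rational(1, 4), 215))), Rational(1, 2)) = Pow(Add(-11834, Add(Mul(12, Rational(4, 11)), Rational(215, 4))), Rational(1, 2)) = Pow(Add(-11834, Add(Rational(48, 11), Rational(215, 4))), Rational(1, 2)) = Pow(Add(-11834, Rational(2557, 44)), Rational(1, 2)) = Pow(Rational(-518139, 44), Rational(1, 2)) = Mul(Rational(3, 22), I, Pow(633281, Rational(1, 2)))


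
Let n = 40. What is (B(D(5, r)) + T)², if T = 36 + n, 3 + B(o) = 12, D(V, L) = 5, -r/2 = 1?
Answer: 7225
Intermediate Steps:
r = -2 (r = -2*1 = -2)
B(o) = 9 (B(o) = -3 + 12 = 9)
T = 76 (T = 36 + 40 = 76)
(B(D(5, r)) + T)² = (9 + 76)² = 85² = 7225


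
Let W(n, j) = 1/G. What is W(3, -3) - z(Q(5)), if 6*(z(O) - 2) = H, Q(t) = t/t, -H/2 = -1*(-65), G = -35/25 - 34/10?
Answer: 467/24 ≈ 19.458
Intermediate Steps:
G = -24/5 (G = -35*1/25 - 34*1/10 = -7/5 - 17/5 = -24/5 ≈ -4.8000)
H = -130 (H = -(-2)*(-65) = -2*65 = -130)
Q(t) = 1
z(O) = -59/3 (z(O) = 2 + (1/6)*(-130) = 2 - 65/3 = -59/3)
W(n, j) = -5/24 (W(n, j) = 1/(-24/5) = -5/24)
W(3, -3) - z(Q(5)) = -5/24 - 1*(-59/3) = -5/24 + 59/3 = 467/24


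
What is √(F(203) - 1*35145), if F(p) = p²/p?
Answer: I*√34942 ≈ 186.93*I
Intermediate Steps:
F(p) = p
√(F(203) - 1*35145) = √(203 - 1*35145) = √(203 - 35145) = √(-34942) = I*√34942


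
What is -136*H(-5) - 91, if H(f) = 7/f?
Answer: 497/5 ≈ 99.400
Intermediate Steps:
-136*H(-5) - 91 = -952/(-5) - 91 = -952*(-1)/5 - 91 = -136*(-7/5) - 91 = 952/5 - 91 = 497/5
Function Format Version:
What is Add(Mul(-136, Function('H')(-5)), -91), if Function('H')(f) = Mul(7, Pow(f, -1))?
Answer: Rational(497, 5) ≈ 99.400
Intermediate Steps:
Add(Mul(-136, Function('H')(-5)), -91) = Add(Mul(-136, Mul(7, Pow(-5, -1))), -91) = Add(Mul(-136, Mul(7, Rational(-1, 5))), -91) = Add(Mul(-136, Rational(-7, 5)), -91) = Add(Rational(952, 5), -91) = Rational(497, 5)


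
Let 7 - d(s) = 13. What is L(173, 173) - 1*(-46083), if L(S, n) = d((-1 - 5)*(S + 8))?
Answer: 46077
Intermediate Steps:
d(s) = -6 (d(s) = 7 - 1*13 = 7 - 13 = -6)
L(S, n) = -6
L(173, 173) - 1*(-46083) = -6 - 1*(-46083) = -6 + 46083 = 46077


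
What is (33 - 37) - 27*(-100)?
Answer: 2696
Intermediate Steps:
(33 - 37) - 27*(-100) = -4 + 2700 = 2696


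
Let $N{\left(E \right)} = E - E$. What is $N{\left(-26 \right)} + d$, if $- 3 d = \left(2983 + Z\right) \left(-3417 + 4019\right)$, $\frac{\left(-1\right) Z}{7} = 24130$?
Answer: $33296018$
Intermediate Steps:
$Z = -168910$ ($Z = \left(-7\right) 24130 = -168910$)
$d = 33296018$ ($d = - \frac{\left(2983 - 168910\right) \left(-3417 + 4019\right)}{3} = - \frac{\left(-165927\right) 602}{3} = \left(- \frac{1}{3}\right) \left(-99888054\right) = 33296018$)
$N{\left(E \right)} = 0$
$N{\left(-26 \right)} + d = 0 + 33296018 = 33296018$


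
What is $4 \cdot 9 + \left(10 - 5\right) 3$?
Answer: $51$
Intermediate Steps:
$4 \cdot 9 + \left(10 - 5\right) 3 = 36 + 5 \cdot 3 = 36 + 15 = 51$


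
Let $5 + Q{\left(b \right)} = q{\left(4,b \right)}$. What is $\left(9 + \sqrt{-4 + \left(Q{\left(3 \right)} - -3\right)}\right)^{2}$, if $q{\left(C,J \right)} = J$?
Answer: $\left(9 + i \sqrt{3}\right)^{2} \approx 78.0 + 31.177 i$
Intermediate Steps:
$Q{\left(b \right)} = -5 + b$
$\left(9 + \sqrt{-4 + \left(Q{\left(3 \right)} - -3\right)}\right)^{2} = \left(9 + \sqrt{-4 + \left(\left(-5 + 3\right) - -3\right)}\right)^{2} = \left(9 + \sqrt{-4 + \left(-2 + 3\right)}\right)^{2} = \left(9 + \sqrt{-4 + 1}\right)^{2} = \left(9 + \sqrt{-3}\right)^{2} = \left(9 + i \sqrt{3}\right)^{2}$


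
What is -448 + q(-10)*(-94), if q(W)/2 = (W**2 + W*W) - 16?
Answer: -35040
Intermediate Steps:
q(W) = -32 + 4*W**2 (q(W) = 2*((W**2 + W*W) - 16) = 2*((W**2 + W**2) - 16) = 2*(2*W**2 - 16) = 2*(-16 + 2*W**2) = -32 + 4*W**2)
-448 + q(-10)*(-94) = -448 + (-32 + 4*(-10)**2)*(-94) = -448 + (-32 + 4*100)*(-94) = -448 + (-32 + 400)*(-94) = -448 + 368*(-94) = -448 - 34592 = -35040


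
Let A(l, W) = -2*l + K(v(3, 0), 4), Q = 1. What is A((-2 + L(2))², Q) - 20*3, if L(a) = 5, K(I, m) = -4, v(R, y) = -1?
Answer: -82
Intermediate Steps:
A(l, W) = -4 - 2*l (A(l, W) = -2*l - 4 = -4 - 2*l)
A((-2 + L(2))², Q) - 20*3 = (-4 - 2*(-2 + 5)²) - 20*3 = (-4 - 2*3²) - 60 = (-4 - 2*9) - 60 = (-4 - 18) - 60 = -22 - 60 = -82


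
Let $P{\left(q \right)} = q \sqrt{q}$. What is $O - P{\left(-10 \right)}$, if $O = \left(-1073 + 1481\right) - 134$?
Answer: $274 + 10 i \sqrt{10} \approx 274.0 + 31.623 i$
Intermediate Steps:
$O = 274$ ($O = 408 - 134 = 274$)
$P{\left(q \right)} = q^{\frac{3}{2}}$
$O - P{\left(-10 \right)} = 274 - \left(-10\right)^{\frac{3}{2}} = 274 - - 10 i \sqrt{10} = 274 + 10 i \sqrt{10}$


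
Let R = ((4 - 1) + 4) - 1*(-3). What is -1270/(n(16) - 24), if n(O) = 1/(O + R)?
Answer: 33020/623 ≈ 53.002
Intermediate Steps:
R = 10 (R = (3 + 4) + 3 = 7 + 3 = 10)
n(O) = 1/(10 + O) (n(O) = 1/(O + 10) = 1/(10 + O))
-1270/(n(16) - 24) = -1270/(1/(10 + 16) - 24) = -1270/(1/26 - 24) = -1270/(-623/26) = -1270*(-26/623) = 33020/623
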